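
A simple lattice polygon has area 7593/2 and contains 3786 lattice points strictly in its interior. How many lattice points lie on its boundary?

Pick's theorem gives A = I + B/2 − 1, so B = 2(A − I + 1) = 2(7593/2 − 3786 + 1) = 23.

23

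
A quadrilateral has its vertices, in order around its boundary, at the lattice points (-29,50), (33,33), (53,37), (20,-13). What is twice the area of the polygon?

3941

Using the shoelace formula, 2A = |((-29)·33 − 33·50) + (33·37 − 53·33) + (53·(-13) − 20·37) + (20·50 − (-29)·(-13))| = 3941, so the area is 1970.5.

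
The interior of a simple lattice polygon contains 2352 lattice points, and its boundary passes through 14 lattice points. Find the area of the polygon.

2358

Pick's theorem states A = I + B/2 − 1, so A = 2352 + 14/2 − 1 = 2358.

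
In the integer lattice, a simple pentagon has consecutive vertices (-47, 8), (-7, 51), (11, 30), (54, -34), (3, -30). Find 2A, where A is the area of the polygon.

By the shoelace formula, twice the signed area is |((-47)·51 − (-7)·8) + ((-7)·30 − 11·51) + (11·(-34) − 54·30) + (54·(-30) − 3·(-34)) + (3·8 − (-47)·(-30))| = 8010, so the area is 4005.

8010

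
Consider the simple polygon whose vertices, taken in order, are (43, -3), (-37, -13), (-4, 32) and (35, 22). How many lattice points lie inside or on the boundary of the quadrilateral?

The shoelace formula gives twice the area as |[43·(-13) − (-37)·(-3)] + [(-37)·32 − (-4)·(-13)] + [(-4)·22 − 35·32] + [35·(-3) − 43·22]| = 4165, so the area is 2082.5.
The number of boundary lattice points is Σ gcd(|Δx|,|Δy|) = gcd(80,10) + gcd(33,45) + gcd(39,10) + gcd(8,25) = 10+3+1+1 = 15.
Pick's theorem gives I = A − B/2 + 1 = 2082.5 − 15/2 + 1 = 2076, so the closed region contains I + B = 2076 + 15 = 2091 lattice points.

2091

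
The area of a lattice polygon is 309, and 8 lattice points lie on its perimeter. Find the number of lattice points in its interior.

306

Pick's theorem A = I + B/2 − 1 rearranges to I = A − B/2 + 1 = 309 − 8/2 + 1 = 306.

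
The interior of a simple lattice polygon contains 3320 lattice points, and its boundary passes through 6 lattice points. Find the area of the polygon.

3322

By Pick's theorem, A = I + B/2 − 1 = 3320 + 6/2 − 1 = 3322.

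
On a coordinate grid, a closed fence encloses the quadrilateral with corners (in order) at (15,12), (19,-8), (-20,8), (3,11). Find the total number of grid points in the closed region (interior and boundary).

Using the shoelace formula, 2A = |(15·(-8) − 19·12) + (19·8 − (-20)·(-8)) + ((-20)·11 − 3·8) + (3·12 − 15·11)| = 729, so the area is 364.5.
Along each edge there are gcd(|Δx|,|Δy|)+1 lattice points, so counting each shared vertex once the boundary has gcd(4,20) + gcd(39,16) + gcd(23,3) + gcd(12,1) = 4+1+1+1 = 7.
Pick's theorem gives I = A − B/2 + 1 = 364.5 − 7/2 + 1 = 362, so the closed region contains I + B = 362 + 7 = 369 lattice points.

369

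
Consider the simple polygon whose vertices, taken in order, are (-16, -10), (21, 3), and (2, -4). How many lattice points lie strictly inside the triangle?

3

Using the shoelace formula, 2A = |((-16)·3 − 21·(-10)) + (21·(-4) − 2·3) + (2·(-10) − (-16)·(-4))| = 12, so the area is 6.
Along each edge there are gcd(|Δx|,|Δy|)+1 lattice points, so counting each shared vertex once the boundary has gcd(37,13) + gcd(19,7) + gcd(18,6) = 1+1+6 = 8.
Pick's theorem gives I = A − B/2 + 1 = 6 − 8/2 + 1 = 3.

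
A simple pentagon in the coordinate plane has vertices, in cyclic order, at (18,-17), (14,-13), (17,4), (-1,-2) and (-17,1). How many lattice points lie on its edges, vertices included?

Along each edge there are gcd(|Δx|,|Δy|)+1 lattice points, so counting each shared vertex once the boundary has gcd(4,4) + gcd(3,17) + gcd(18,6) + gcd(16,3) + gcd(35,18) = 4+1+6+1+1 = 13.

13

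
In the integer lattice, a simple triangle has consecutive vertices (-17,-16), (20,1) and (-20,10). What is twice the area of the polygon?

1013

By the shoelace formula, twice the signed area is |((-17)·1 − 20·(-16)) + (20·10 − (-20)·1) + ((-20)·(-16) − (-17)·10)| = 1013, so the area is 1013/2.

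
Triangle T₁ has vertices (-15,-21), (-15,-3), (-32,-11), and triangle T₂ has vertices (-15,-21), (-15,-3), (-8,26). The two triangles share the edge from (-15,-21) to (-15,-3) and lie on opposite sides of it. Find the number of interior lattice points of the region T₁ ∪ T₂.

215

The union is the simple quadrilateral with vertices (-15,-21), (-32,-11), (-15,-3), (-8,26) in order.
The shoelace formula gives twice the area as |[(-15)·(-11) − (-32)·(-21)] + [(-32)·(-3) − (-15)·(-11)] + [(-15)·26 − (-8)·(-3)] + [(-8)·(-21) − (-15)·26]| = 432, so the area is 216.
Along each edge there are gcd(|Δx|,|Δy|)+1 lattice points, so counting each shared vertex once the boundary has gcd(17,10) + gcd(17,8) + gcd(7,29) + gcd(7,47) = 1+1+1+1 = 4.
By Pick's theorem I = A − B/2 + 1 = 216 − 4/2 + 1 = 215.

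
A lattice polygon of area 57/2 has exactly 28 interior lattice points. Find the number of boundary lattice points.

3

Pick's theorem gives A = I + B/2 − 1, so B = 2(A − I + 1) = 2(57/2 − 28 + 1) = 3.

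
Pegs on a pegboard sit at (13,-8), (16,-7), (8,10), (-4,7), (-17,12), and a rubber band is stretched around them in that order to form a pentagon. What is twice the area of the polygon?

400

The shoelace formula gives twice the area as |(13·(-7) − 16·(-8)) + (16·10 − 8·(-7)) + (8·7 − (-4)·10) + ((-4)·12 − (-17)·7) + ((-17)·(-8) − 13·12)| = 400, so the area is 200.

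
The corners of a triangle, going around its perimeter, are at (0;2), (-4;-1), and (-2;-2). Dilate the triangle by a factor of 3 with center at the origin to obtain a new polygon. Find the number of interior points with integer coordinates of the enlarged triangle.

40

Using the shoelace formula, 2A = |[0·(-1) − (-4)·2] + [(-4)·(-2) − (-2)·(-1)] + [(-2)·2 − 0·(-2)]| = 10, so the area is 5.
Summing gcd(|Δx|,|Δy|) over the edges gives the boundary count: gcd(4,3) + gcd(2,1) + gcd(2,4) = 1+1+2 = 4.
Scaling by 3 multiplies the area by 3² = 9 (so the new area is 45) and multiplies the boundary lattice-point count by 3, giving 12.
By Pick's theorem, the interior count of the dilated polygon is 45 − 12/2 + 1 = 40.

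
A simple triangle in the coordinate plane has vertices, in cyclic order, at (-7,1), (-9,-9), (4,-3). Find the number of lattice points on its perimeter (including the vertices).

Along each edge there are gcd(|Δx|,|Δy|)+1 lattice points, so counting each shared vertex once the boundary has gcd(2,10) + gcd(13,6) + gcd(11,4) = 2+1+1 = 4.

4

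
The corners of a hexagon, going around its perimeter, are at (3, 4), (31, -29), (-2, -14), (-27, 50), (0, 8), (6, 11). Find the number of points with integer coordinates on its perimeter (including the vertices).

Along each edge there are gcd(|Δx|,|Δy|)+1 lattice points, so counting each shared vertex once the boundary has gcd(28,33) + gcd(33,15) + gcd(25,64) + gcd(27,42) + gcd(6,3) + gcd(3,7) = 1+3+1+3+3+1 = 12.

12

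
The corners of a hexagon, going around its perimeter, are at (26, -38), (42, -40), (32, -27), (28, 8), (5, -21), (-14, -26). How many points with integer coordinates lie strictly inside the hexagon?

The shoelace formula gives twice the area as |(26·(-40) − 42·(-38)) + (42·(-27) − 32·(-40)) + (32·8 − 28·(-27)) + (28·(-21) − 5·8) + (5·(-26) − (-14)·(-21)) + ((-14)·(-38) − 26·(-26))| = 1870, so the area is 935.
Summing gcd(|Δx|,|Δy|) over the edges gives the boundary count: gcd(16,2) + gcd(10,13) + gcd(4,35) + gcd(23,29) + gcd(19,5) + gcd(40,12) = 2+1+1+1+1+4 = 10.
Pick's theorem gives I = A − B/2 + 1 = 935 − 10/2 + 1 = 931.

931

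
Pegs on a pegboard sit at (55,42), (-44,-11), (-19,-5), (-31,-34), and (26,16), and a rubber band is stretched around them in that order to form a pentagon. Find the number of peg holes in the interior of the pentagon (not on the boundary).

The shoelace formula gives twice the area as |[55·(-11) − (-44)·42] + [(-44)·(-5) − (-19)·(-11)] + [(-19)·(-34) − (-31)·(-5)] + [(-31)·16 − 26·(-34)] + [26·42 − 55·16]| = 2345, so the area is 1172.5.
The number of boundary lattice points is Σ gcd(|Δx|,|Δy|) = gcd(99,53) + gcd(25,6) + gcd(12,29) + gcd(57,50) + gcd(29,26) = 1+1+1+1+1 = 5.
Pick's theorem gives I = A − B/2 + 1 = 1172.5 − 5/2 + 1 = 1171.

1171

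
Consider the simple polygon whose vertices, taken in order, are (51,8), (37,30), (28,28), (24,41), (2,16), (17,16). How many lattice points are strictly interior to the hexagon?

634

The shoelace formula gives twice the area as |[51·30 − 37·8] + [37·28 − 28·30] + [28·41 − 24·28] + [24·16 − 2·41] + [2·16 − 17·16] + [17·8 − 51·16]| = 1288, so the area is 644.
The number of boundary lattice points is Σ gcd(|Δx|,|Δy|) = gcd(14,22) + gcd(9,2) + gcd(4,13) + gcd(22,25) + gcd(15,0) + gcd(34,8) = 2+1+1+1+15+2 = 22.
Pick's theorem gives I = A − B/2 + 1 = 644 − 22/2 + 1 = 634.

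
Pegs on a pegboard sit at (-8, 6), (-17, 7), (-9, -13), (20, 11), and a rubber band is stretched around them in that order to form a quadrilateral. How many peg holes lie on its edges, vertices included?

7

Summing gcd(|Δx|,|Δy|) over the edges gives the boundary count: gcd(9,1) + gcd(8,20) + gcd(29,24) + gcd(28,5) = 1+4+1+1 = 7.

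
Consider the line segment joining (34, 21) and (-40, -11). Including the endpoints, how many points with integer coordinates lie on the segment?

3

The number of lattice points on a segment between lattice points is gcd(|Δx|,|Δy|) + 1 = gcd(74,32) + 1 = 2 + 1 = 3.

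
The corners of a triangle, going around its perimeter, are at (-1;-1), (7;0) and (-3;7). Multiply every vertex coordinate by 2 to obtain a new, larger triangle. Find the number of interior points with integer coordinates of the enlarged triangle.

Using the shoelace formula, 2A = |((-1)·0 − 7·(-1)) + (7·7 − (-3)·0) + ((-3)·(-1) − (-1)·7)| = 66, so the area is 33.
Summing gcd(|Δx|,|Δy|) over the edges gives the boundary count: gcd(8,1) + gcd(10,7) + gcd(2,8) = 1+1+2 = 4.
Scaling by 2 multiplies the area by 2² = 4 (so the new area is 132) and multiplies the boundary lattice-point count by 2, giving 8.
By Pick's theorem, the interior count of the dilated polygon is 132 − 8/2 + 1 = 129.

129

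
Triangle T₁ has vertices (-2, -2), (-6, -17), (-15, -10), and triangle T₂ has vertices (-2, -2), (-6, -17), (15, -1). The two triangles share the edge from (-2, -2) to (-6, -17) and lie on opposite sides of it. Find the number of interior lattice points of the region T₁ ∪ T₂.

206

The union is the simple quadrilateral with vertices (-2, -2), (-15, -10), (-6, -17), (15, -1) in order.
Using the shoelace formula, 2A = |((-2)·(-10) − (-15)·(-2)) + ((-15)·(-17) − (-6)·(-10)) + ((-6)·(-1) − 15·(-17)) + (15·(-2) − (-2)·(-1))| = 414, so the area is 207.
Along each edge there are gcd(|Δx|,|Δy|)+1 lattice points, so counting each shared vertex once the boundary has gcd(13,8) + gcd(9,7) + gcd(21,16) + gcd(17,1) = 1+1+1+1 = 4.
By Pick's theorem I = A − B/2 + 1 = 207 − 4/2 + 1 = 206.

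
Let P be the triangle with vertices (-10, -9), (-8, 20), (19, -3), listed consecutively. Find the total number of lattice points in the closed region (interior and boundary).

417

The shoelace formula gives twice the area as |((-10)·20 − (-8)·(-9)) + ((-8)·(-3) − 19·20) + (19·(-9) − (-10)·(-3))| = 829, so the area is 414.5.
Summing gcd(|Δx|,|Δy|) over the edges gives the boundary count: gcd(2,29) + gcd(27,23) + gcd(29,6) = 1+1+1 = 3.
Pick's theorem gives I = A − B/2 + 1 = 414.5 − 3/2 + 1 = 414, so the closed region contains I + B = 414 + 3 = 417 lattice points.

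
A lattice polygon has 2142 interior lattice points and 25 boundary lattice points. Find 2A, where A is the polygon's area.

By Pick's theorem, A = I + B/2 − 1 = 2142 + 25/2 − 1 = 4307/2.
Hence 2A = 4307.

4307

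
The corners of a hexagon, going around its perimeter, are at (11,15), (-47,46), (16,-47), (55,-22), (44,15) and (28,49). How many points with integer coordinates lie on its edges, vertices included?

Summing gcd(|Δx|,|Δy|) over the edges gives the boundary count: gcd(58,31) + gcd(63,93) + gcd(39,25) + gcd(11,37) + gcd(16,34) + gcd(17,34) = 1+3+1+1+2+17 = 25.

25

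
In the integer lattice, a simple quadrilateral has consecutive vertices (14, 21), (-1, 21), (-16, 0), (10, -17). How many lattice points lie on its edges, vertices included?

21

Along each edge there are gcd(|Δx|,|Δy|)+1 lattice points, so counting each shared vertex once the boundary has gcd(15,0) + gcd(15,21) + gcd(26,17) + gcd(4,38) = 15+3+1+2 = 21.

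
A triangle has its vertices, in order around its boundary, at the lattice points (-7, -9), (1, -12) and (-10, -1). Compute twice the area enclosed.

55

The shoelace formula gives twice the area as |[(-7)·(-12) − 1·(-9)] + [1·(-1) − (-10)·(-12)] + [(-10)·(-9) − (-7)·(-1)]| = 55, so the area is 55/2.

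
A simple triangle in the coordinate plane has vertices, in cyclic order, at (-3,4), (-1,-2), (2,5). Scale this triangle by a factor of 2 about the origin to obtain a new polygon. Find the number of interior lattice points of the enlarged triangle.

61

The shoelace formula gives twice the area as |((-3)·(-2) − (-1)·4) + ((-1)·5 − 2·(-2)) + (2·4 − (-3)·5)| = 32, so the area is 16.
Summing gcd(|Δx|,|Δy|) over the edges gives the boundary count: gcd(2,6) + gcd(3,7) + gcd(5,1) = 2+1+1 = 4.
Scaling by 2 multiplies the area by 2² = 4 (so the new area is 64) and multiplies the boundary lattice-point count by 2, giving 8.
By Pick's theorem, the interior count of the dilated polygon is 64 − 8/2 + 1 = 61.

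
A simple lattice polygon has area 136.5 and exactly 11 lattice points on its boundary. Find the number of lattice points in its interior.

132

From Pick's theorem, I = A − B/2 + 1 = 136.5 − 11/2 + 1 = 132.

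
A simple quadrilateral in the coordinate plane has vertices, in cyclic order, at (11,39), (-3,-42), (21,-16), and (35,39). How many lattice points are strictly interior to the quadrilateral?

Using the shoelace formula, 2A = |[11·(-42) − (-3)·39] + [(-3)·(-16) − 21·(-42)] + [21·39 − 35·(-16)] + [35·39 − 11·39]| = 2900, so the area is 1450.
Summing gcd(|Δx|,|Δy|) over the edges gives the boundary count: gcd(14,81) + gcd(24,26) + gcd(14,55) + gcd(24,0) = 1+2+1+24 = 28.
By Pick's theorem A = I + B/2 − 1, so I = 1450 − 28/2 + 1 = 1437.

1437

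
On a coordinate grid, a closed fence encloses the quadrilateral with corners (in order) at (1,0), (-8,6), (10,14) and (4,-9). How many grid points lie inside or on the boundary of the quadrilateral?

157

Using the shoelace formula, 2A = |(1·6 − (-8)·0) + ((-8)·14 − 10·6) + (10·(-9) − 4·14) + (4·0 − 1·(-9))| = 303, so the area is 151.5.
Summing gcd(|Δx|,|Δy|) over the edges gives the boundary count: gcd(9,6) + gcd(18,8) + gcd(6,23) + gcd(3,9) = 3+2+1+3 = 9.
Pick's theorem gives I = A − B/2 + 1 = 151.5 − 9/2 + 1 = 148, so the closed region contains I + B = 148 + 9 = 157 lattice points.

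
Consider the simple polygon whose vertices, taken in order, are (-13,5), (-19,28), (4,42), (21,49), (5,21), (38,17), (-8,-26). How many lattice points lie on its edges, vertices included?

The number of boundary lattice points is Σ gcd(|Δx|,|Δy|) = gcd(6,23) + gcd(23,14) + gcd(17,7) + gcd(16,28) + gcd(33,4) + gcd(46,43) + gcd(5,31) = 1+1+1+4+1+1+1 = 10.

10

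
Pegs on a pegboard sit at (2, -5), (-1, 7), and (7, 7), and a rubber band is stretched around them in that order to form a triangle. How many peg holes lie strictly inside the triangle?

The shoelace formula gives twice the area as |(2·7 − (-1)·(-5)) + ((-1)·7 − 7·7) + (7·(-5) − 2·7)| = 96, so the area is 48.
The number of boundary lattice points is Σ gcd(|Δx|,|Δy|) = gcd(3,12) + gcd(8,0) + gcd(5,12) = 3+8+1 = 12.
Pick's theorem gives I = A − B/2 + 1 = 48 − 12/2 + 1 = 43.

43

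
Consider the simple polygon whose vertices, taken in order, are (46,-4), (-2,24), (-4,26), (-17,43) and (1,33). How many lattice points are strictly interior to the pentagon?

Using the shoelace formula, 2A = |(46·24 − (-2)·(-4)) + ((-2)·26 − (-4)·24) + ((-4)·43 − (-17)·26) + ((-17)·33 − 1·43) + (1·(-4) − 46·33)| = 716, so the area is 358.
Summing gcd(|Δx|,|Δy|) over the edges gives the boundary count: gcd(48,28) + gcd(2,2) + gcd(13,17) + gcd(18,10) + gcd(45,37) = 4+2+1+2+1 = 10.
By Pick's theorem A = I + B/2 − 1, so I = 358 − 10/2 + 1 = 354.

354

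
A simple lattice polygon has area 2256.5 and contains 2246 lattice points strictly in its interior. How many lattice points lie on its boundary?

Pick's theorem gives A = I + B/2 − 1, so B = 2(A − I + 1) = 2(2256.5 − 2246 + 1) = 23.

23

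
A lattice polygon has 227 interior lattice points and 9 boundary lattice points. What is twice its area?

461

By Pick's theorem, A = I + B/2 − 1 = 227 + 9/2 − 1 = 461/2.
Hence 2A = 461.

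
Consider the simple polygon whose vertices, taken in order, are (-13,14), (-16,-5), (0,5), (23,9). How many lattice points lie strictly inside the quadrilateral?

The shoelace formula gives twice the area as |((-13)·(-5) − (-16)·14) + ((-16)·5 − 0·(-5)) + (0·9 − 23·5) + (23·14 − (-13)·9)| = 533, so the area is 533/2.
Along each edge there are gcd(|Δx|,|Δy|)+1 lattice points, so counting each shared vertex once the boundary has gcd(3,19) + gcd(16,10) + gcd(23,4) + gcd(36,5) = 1+2+1+1 = 5.
By Pick's theorem A = I + B/2 − 1, so I = 533/2 − 5/2 + 1 = 265.

265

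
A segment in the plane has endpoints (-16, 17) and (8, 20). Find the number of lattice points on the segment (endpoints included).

The number of lattice points on a segment between lattice points is gcd(|Δx|,|Δy|) + 1 = gcd(24,3) + 1 = 3 + 1 = 4.

4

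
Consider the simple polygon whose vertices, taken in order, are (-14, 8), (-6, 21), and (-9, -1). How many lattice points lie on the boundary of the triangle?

The number of boundary lattice points is Σ gcd(|Δx|,|Δy|) = gcd(8,13) + gcd(3,22) + gcd(5,9) = 1+1+1 = 3.

3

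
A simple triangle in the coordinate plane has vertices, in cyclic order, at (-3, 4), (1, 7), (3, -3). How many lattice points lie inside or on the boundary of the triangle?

26

Using the shoelace formula, 2A = |((-3)·7 − 1·4) + (1·(-3) − 3·7) + (3·4 − (-3)·(-3))| = 46, so the area is 23.
Summing gcd(|Δx|,|Δy|) over the edges gives the boundary count: gcd(4,3) + gcd(2,10) + gcd(6,7) = 1+2+1 = 4.
Pick's theorem gives I = A − B/2 + 1 = 23 − 4/2 + 1 = 22, so the closed region contains I + B = 22 + 4 = 26 lattice points.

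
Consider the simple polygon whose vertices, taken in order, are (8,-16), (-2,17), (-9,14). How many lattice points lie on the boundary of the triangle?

The number of boundary lattice points is Σ gcd(|Δx|,|Δy|) = gcd(10,33) + gcd(7,3) + gcd(17,30) = 1+1+1 = 3.

3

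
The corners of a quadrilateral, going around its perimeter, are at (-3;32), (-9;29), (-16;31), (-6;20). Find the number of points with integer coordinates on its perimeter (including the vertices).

Summing gcd(|Δx|,|Δy|) over the edges gives the boundary count: gcd(6,3) + gcd(7,2) + gcd(10,11) + gcd(3,12) = 3+1+1+3 = 8.

8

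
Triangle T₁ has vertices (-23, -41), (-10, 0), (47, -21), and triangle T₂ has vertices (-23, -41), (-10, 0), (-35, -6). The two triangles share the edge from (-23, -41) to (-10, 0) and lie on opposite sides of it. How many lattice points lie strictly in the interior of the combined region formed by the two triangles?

1772

The union is the simple quadrilateral with vertices (-23, -41), (47, -21), (-10, 0), (-35, -6) in order.
The shoelace formula gives twice the area as |((-23)·(-21) − 47·(-41)) + (47·0 − (-10)·(-21)) + ((-10)·(-6) − (-35)·0) + ((-35)·(-41) − (-23)·(-6))| = 3557, so the area is 1778.5.
Summing gcd(|Δx|,|Δy|) over the edges gives the boundary count: gcd(70,20) + gcd(57,21) + gcd(25,6) + gcd(12,35) = 10+3+1+1 = 15.
By Pick's theorem I = A − B/2 + 1 = 1778.5 − 15/2 + 1 = 1772.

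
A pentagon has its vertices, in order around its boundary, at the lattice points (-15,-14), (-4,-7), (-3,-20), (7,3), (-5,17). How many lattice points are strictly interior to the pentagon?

347

By the shoelace formula, twice the signed area is |((-15)·(-7) − (-4)·(-14)) + ((-4)·(-20) − (-3)·(-7)) + ((-3)·3 − 7·(-20)) + (7·17 − (-5)·3) + ((-5)·(-14) − (-15)·17)| = 698, so the area is 349.
Along each edge there are gcd(|Δx|,|Δy|)+1 lattice points, so counting each shared vertex once the boundary has gcd(11,7) + gcd(1,13) + gcd(10,23) + gcd(12,14) + gcd(10,31) = 1+1+1+2+1 = 6.
By Pick's theorem A = I + B/2 − 1, so I = 349 − 6/2 + 1 = 347.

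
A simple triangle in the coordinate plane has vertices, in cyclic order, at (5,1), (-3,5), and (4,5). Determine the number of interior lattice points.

9

By the shoelace formula, twice the signed area is |(5·5 − (-3)·1) + ((-3)·5 − 4·5) + (4·1 − 5·5)| = 28, so the area is 14.
The number of boundary lattice points is Σ gcd(|Δx|,|Δy|) = gcd(8,4) + gcd(7,0) + gcd(1,4) = 4+7+1 = 12.
By Pick's theorem A = I + B/2 − 1, so I = 14 − 12/2 + 1 = 9.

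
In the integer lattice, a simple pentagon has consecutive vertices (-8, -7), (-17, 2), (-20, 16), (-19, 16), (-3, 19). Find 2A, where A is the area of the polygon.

523

Using the shoelace formula, 2A = |[(-8)·2 − (-17)·(-7)] + [(-17)·16 − (-20)·2] + [(-20)·16 − (-19)·16] + [(-19)·19 − (-3)·16] + [(-3)·(-7) − (-8)·19]| = 523, so the area is 523/2.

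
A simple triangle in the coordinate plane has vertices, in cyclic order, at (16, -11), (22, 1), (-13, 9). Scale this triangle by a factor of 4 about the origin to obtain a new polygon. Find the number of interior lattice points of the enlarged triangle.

3729

By the shoelace formula, twice the signed area is |(16·1 − 22·(-11)) + (22·9 − (-13)·1) + ((-13)·(-11) − 16·9)| = 468, so the area is 234.
The number of boundary lattice points is Σ gcd(|Δx|,|Δy|) = gcd(6,12) + gcd(35,8) + gcd(29,20) = 6+1+1 = 8.
Scaling by 4 multiplies the area by 4² = 16 (so the new area is 3744) and multiplies the boundary lattice-point count by 4, giving 32.
By Pick's theorem, the interior count of the dilated polygon is 3744 − 32/2 + 1 = 3729.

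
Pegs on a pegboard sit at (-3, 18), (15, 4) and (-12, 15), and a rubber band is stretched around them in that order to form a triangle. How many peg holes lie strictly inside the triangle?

88

By the shoelace formula, twice the signed area is |((-3)·4 − 15·18) + (15·15 − (-12)·4) + ((-12)·18 − (-3)·15)| = 180, so the area is 90.
Summing gcd(|Δx|,|Δy|) over the edges gives the boundary count: gcd(18,14) + gcd(27,11) + gcd(9,3) = 2+1+3 = 6.
By Pick's theorem A = I + B/2 − 1, so I = 90 − 6/2 + 1 = 88.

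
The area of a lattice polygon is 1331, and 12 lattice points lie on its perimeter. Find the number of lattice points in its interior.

1326

Pick's theorem A = I + B/2 − 1 rearranges to I = A − B/2 + 1 = 1331 − 12/2 + 1 = 1326.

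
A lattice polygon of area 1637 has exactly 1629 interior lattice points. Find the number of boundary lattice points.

Pick's theorem gives A = I + B/2 − 1, so B = 2(A − I + 1) = 2(1637 − 1629 + 1) = 18.

18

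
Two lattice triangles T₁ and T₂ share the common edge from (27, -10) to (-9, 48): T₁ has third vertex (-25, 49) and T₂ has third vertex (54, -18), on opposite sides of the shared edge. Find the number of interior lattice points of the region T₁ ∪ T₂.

The union is the simple quadrilateral with vertices (27, -10), (-25, 49), (-9, 48), (54, -18) in order.
By the shoelace formula, twice the signed area is |[27·49 − (-25)·(-10)] + [(-25)·48 − (-9)·49] + [(-9)·(-18) − 54·48] + [54·(-10) − 27·(-18)]| = 2170, so the area is 1085.
The number of boundary lattice points is Σ gcd(|Δx|,|Δy|) = gcd(52,59) + gcd(16,1) + gcd(63,66) + gcd(27,8) = 1+1+3+1 = 6.
By Pick's theorem I = A − B/2 + 1 = 1085 − 6/2 + 1 = 1083.

1083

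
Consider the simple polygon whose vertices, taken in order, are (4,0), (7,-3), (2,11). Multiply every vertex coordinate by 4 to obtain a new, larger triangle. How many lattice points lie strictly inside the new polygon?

207

By the shoelace formula, twice the signed area is |(4·(-3) − 7·0) + (7·11 − 2·(-3)) + (2·0 − 4·11)| = 27, so the area is 13.5.
Summing gcd(|Δx|,|Δy|) over the edges gives the boundary count: gcd(3,3) + gcd(5,14) + gcd(2,11) = 3+1+1 = 5.
Scaling by 4 multiplies the area by 4² = 16 (so the new area is 216) and multiplies the boundary lattice-point count by 4, giving 20.
By Pick's theorem, the interior count of the dilated polygon is 216 − 20/2 + 1 = 207.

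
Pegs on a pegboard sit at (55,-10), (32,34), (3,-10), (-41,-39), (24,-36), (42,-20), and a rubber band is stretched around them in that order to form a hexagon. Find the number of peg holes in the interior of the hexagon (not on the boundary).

2680

By the shoelace formula, twice the signed area is |(55·34 − 32·(-10)) + (32·(-10) − 3·34) + (3·(-39) − (-41)·(-10)) + ((-41)·(-36) − 24·(-39)) + (24·(-20) − 42·(-36)) + (42·(-10) − 55·(-20))| = 5365, so the area is 5365/2.
Summing gcd(|Δx|,|Δy|) over the edges gives the boundary count: gcd(23,44) + gcd(29,44) + gcd(44,29) + gcd(65,3) + gcd(18,16) + gcd(13,10) = 1+1+1+1+2+1 = 7.
By Pick's theorem A = I + B/2 − 1, so I = 5365/2 − 7/2 + 1 = 2680.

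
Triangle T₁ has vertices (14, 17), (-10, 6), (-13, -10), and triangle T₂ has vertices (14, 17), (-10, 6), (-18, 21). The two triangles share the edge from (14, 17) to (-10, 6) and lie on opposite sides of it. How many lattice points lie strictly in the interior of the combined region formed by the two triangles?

384

The union is the simple quadrilateral with vertices (14, 17), (-13, -10), (-10, 6), (-18, 21) in order.
By the shoelace formula, twice the signed area is |(14·(-10) − (-13)·17) + ((-13)·6 − (-10)·(-10)) + ((-10)·21 − (-18)·6) + ((-18)·17 − 14·21)| = 799, so the area is 799/2.
Along each edge there are gcd(|Δx|,|Δy|)+1 lattice points, so counting each shared vertex once the boundary has gcd(27,27) + gcd(3,16) + gcd(8,15) + gcd(32,4) = 27+1+1+4 = 33.
By Pick's theorem I = A − B/2 + 1 = 799/2 − 33/2 + 1 = 384.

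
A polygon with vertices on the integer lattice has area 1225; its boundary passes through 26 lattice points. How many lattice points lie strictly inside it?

1213

From Pick's theorem, I = A − B/2 + 1 = 1225 − 26/2 + 1 = 1213.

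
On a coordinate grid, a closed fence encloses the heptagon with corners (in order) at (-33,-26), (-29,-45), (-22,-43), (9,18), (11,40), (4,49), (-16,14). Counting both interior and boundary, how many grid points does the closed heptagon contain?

1626

The shoelace formula gives twice the area as |[(-33)·(-45) − (-29)·(-26)] + [(-29)·(-43) − (-22)·(-45)] + [(-22)·18 − 9·(-43)] + [9·40 − 11·18] + [11·49 − 4·40] + [4·14 − (-16)·49] + [(-16)·(-26) − (-33)·14]| = 3238, so the area is 1619.
The number of boundary lattice points is Σ gcd(|Δx|,|Δy|) = gcd(4,19) + gcd(7,2) + gcd(31,61) + gcd(2,22) + gcd(7,9) + gcd(20,35) + gcd(17,40) = 1+1+1+2+1+5+1 = 12.
Pick's theorem gives I = A − B/2 + 1 = 1619 − 12/2 + 1 = 1614, so the closed region contains I + B = 1614 + 12 = 1626 lattice points.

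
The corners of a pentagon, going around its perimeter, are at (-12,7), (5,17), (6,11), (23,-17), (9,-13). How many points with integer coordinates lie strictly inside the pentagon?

The shoelace formula gives twice the area as |((-12)·17 − 5·7) + (5·11 − 6·17) + (6·(-17) − 23·11) + (23·(-13) − 9·(-17)) + (9·7 − (-12)·(-13))| = 880, so the area is 440.
The number of boundary lattice points is Σ gcd(|Δx|,|Δy|) = gcd(17,10) + gcd(1,6) + gcd(17,28) + gcd(14,4) + gcd(21,20) = 1+1+1+2+1 = 6.
Pick's theorem gives I = A − B/2 + 1 = 440 − 6/2 + 1 = 438.

438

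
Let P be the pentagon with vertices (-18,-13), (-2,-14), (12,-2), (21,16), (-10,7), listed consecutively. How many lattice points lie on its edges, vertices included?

17

Summing gcd(|Δx|,|Δy|) over the edges gives the boundary count: gcd(16,1) + gcd(14,12) + gcd(9,18) + gcd(31,9) + gcd(8,20) = 1+2+9+1+4 = 17.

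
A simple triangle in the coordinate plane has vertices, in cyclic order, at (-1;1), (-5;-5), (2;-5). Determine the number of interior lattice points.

16

The shoelace formula gives twice the area as |((-1)·(-5) − (-5)·1) + ((-5)·(-5) − 2·(-5)) + (2·1 − (-1)·(-5))| = 42, so the area is 21.
Along each edge there are gcd(|Δx|,|Δy|)+1 lattice points, so counting each shared vertex once the boundary has gcd(4,6) + gcd(7,0) + gcd(3,6) = 2+7+3 = 12.
By Pick's theorem A = I + B/2 − 1, so I = 21 − 12/2 + 1 = 16.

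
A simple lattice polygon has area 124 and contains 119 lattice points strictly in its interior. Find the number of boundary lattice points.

12

Pick's theorem gives A = I + B/2 − 1, so B = 2(A − I + 1) = 2(124 − 119 + 1) = 12.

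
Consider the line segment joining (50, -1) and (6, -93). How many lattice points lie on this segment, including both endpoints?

5

The number of lattice points on a segment between lattice points is gcd(|Δx|,|Δy|) + 1 = gcd(44,92) + 1 = 4 + 1 = 5.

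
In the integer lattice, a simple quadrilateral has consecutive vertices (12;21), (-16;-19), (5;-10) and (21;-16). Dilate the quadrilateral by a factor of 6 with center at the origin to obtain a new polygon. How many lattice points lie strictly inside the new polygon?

The shoelace formula gives twice the area as |[12·(-19) − (-16)·21] + [(-16)·(-10) − 5·(-19)] + [5·(-16) − 21·(-10)] + [21·21 − 12·(-16)]| = 1126, so the area is 563.
The number of boundary lattice points is Σ gcd(|Δx|,|Δy|) = gcd(28,40) + gcd(21,9) + gcd(16,6) + gcd(9,37) = 4+3+2+1 = 10.
Scaling by 6 multiplies the area by 6² = 36 (so the new area is 20268) and multiplies the boundary lattice-point count by 6, giving 60.
By Pick's theorem, the interior count of the dilated polygon is 20268 − 60/2 + 1 = 20239.

20239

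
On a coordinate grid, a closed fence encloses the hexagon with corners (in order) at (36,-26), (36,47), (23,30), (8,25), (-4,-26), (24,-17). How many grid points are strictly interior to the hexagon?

1725

By the shoelace formula, twice the signed area is |[36·47 − 36·(-26)] + [36·30 − 23·47] + [23·25 − 8·30] + [8·(-26) − (-4)·25] + [(-4)·(-17) − 24·(-26)] + [24·(-26) − 36·(-17)]| = 3534, so the area is 1767.
Summing gcd(|Δx|,|Δy|) over the edges gives the boundary count: gcd(0,73) + gcd(13,17) + gcd(15,5) + gcd(12,51) + gcd(28,9) + gcd(12,9) = 73+1+5+3+1+3 = 86.
Pick's theorem gives I = A − B/2 + 1 = 1767 − 86/2 + 1 = 1725.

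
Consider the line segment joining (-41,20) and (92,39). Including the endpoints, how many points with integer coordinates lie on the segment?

The number of lattice points on a segment between lattice points is gcd(|Δx|,|Δy|) + 1 = gcd(133,19) + 1 = 19 + 1 = 20.

20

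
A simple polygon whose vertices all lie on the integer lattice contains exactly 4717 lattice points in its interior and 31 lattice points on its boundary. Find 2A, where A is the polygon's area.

By Pick's theorem, A = I + B/2 − 1 = 4717 + 31/2 − 1 = 9463/2.
Hence 2A = 9463.

9463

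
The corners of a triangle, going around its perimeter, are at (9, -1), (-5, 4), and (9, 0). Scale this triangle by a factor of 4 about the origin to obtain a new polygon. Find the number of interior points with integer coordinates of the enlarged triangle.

Using the shoelace formula, 2A = |(9·4 − (-5)·(-1)) + ((-5)·0 − 9·4) + (9·(-1) − 9·0)| = 14, so the area is 7.
Along each edge there are gcd(|Δx|,|Δy|)+1 lattice points, so counting each shared vertex once the boundary has gcd(14,5) + gcd(14,4) + gcd(0,1) = 1+2+1 = 4.
Scaling by 4 multiplies the area by 4² = 16 (so the new area is 112) and multiplies the boundary lattice-point count by 4, giving 16.
By Pick's theorem, the interior count of the dilated polygon is 112 − 16/2 + 1 = 105.

105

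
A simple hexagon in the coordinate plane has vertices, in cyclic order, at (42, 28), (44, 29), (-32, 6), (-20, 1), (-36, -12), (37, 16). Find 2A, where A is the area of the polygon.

1774

The shoelace formula gives twice the area as |[42·29 − 44·28] + [44·6 − (-32)·29] + [(-32)·1 − (-20)·6] + [(-20)·(-12) − (-36)·1] + [(-36)·16 − 37·(-12)] + [37·28 − 42·16]| = 1774, so the area is 887.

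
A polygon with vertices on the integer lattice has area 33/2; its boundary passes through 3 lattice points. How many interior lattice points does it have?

Pick's theorem A = I + B/2 − 1 rearranges to I = A − B/2 + 1 = 33/2 − 3/2 + 1 = 16.

16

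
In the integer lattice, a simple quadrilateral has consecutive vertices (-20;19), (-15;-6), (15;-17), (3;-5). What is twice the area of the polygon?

683

Using the shoelace formula, 2A = |[(-20)·(-6) − (-15)·19] + [(-15)·(-17) − 15·(-6)] + [15·(-5) − 3·(-17)] + [3·19 − (-20)·(-5)]| = 683, so the area is 683/2.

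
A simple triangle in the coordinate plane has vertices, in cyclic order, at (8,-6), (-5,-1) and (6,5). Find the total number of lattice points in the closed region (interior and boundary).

69

By the shoelace formula, twice the signed area is |[8·(-1) − (-5)·(-6)] + [(-5)·5 − 6·(-1)] + [6·(-6) − 8·5]| = 133, so the area is 66.5.
The number of boundary lattice points is Σ gcd(|Δx|,|Δy|) = gcd(13,5) + gcd(11,6) + gcd(2,11) = 1+1+1 = 3.
Pick's theorem gives I = A − B/2 + 1 = 66.5 − 3/2 + 1 = 66, so the closed region contains I + B = 66 + 3 = 69 lattice points.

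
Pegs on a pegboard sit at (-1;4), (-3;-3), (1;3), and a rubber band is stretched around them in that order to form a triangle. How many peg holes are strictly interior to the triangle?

Using the shoelace formula, 2A = |[(-1)·(-3) − (-3)·4] + [(-3)·3 − 1·(-3)] + [1·4 − (-1)·3]| = 16, so the area is 8.
Summing gcd(|Δx|,|Δy|) over the edges gives the boundary count: gcd(2,7) + gcd(4,6) + gcd(2,1) = 1+2+1 = 4.
By Pick's theorem A = I + B/2 − 1, so I = 8 − 4/2 + 1 = 7.

7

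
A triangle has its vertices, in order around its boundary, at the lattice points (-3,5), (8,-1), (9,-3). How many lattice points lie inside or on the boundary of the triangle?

12

Using the shoelace formula, 2A = |((-3)·(-1) − 8·5) + (8·(-3) − 9·(-1)) + (9·5 − (-3)·(-3))| = 16, so the area is 8.
Summing gcd(|Δx|,|Δy|) over the edges gives the boundary count: gcd(11,6) + gcd(1,2) + gcd(12,8) = 1+1+4 = 6.
Pick's theorem gives I = A − B/2 + 1 = 8 − 6/2 + 1 = 6, so the closed region contains I + B = 6 + 6 = 12 lattice points.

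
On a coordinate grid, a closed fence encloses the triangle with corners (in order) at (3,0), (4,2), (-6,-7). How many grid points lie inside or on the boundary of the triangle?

8

By the shoelace formula, twice the signed area is |[3·2 − 4·0] + [4·(-7) − (-6)·2] + [(-6)·0 − 3·(-7)]| = 11, so the area is 5.5.
Summing gcd(|Δx|,|Δy|) over the edges gives the boundary count: gcd(1,2) + gcd(10,9) + gcd(9,7) = 1+1+1 = 3.
Pick's theorem gives I = A − B/2 + 1 = 5.5 − 3/2 + 1 = 5, so the closed region contains I + B = 5 + 3 = 8 lattice points.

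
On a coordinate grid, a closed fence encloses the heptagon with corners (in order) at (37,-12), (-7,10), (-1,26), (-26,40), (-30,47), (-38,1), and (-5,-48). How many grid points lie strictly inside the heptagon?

By the shoelace formula, twice the signed area is |(37·10 − (-7)·(-12)) + ((-7)·26 − (-1)·10) + ((-1)·40 − (-26)·26) + ((-26)·47 − (-30)·40) + ((-30)·1 − (-38)·47) + ((-38)·(-48) − (-5)·1) + ((-5)·(-12) − 37·(-48))| = 6149, so the area is 6149/2.
Along each edge there are gcd(|Δx|,|Δy|)+1 lattice points, so counting each shared vertex once the boundary has gcd(44,22) + gcd(6,16) + gcd(25,14) + gcd(4,7) + gcd(8,46) + gcd(33,49) + gcd(42,36) = 22+2+1+1+2+1+6 = 35.
By Pick's theorem A = I + B/2 − 1, so I = 6149/2 − 35/2 + 1 = 3058.

3058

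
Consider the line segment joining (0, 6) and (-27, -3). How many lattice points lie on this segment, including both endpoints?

The number of lattice points on a segment between lattice points is gcd(|Δx|,|Δy|) + 1 = gcd(27,9) + 1 = 9 + 1 = 10.

10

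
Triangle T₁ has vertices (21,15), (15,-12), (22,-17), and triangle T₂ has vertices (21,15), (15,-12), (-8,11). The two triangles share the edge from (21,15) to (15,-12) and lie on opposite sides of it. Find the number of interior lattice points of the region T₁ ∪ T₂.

The union is the simple quadrilateral with vertices (21,15), (22,-17), (15,-12), (-8,11) in order.
By the shoelace formula, twice the signed area is |(21·(-17) − 22·15) + (22·(-12) − 15·(-17)) + (15·11 − (-8)·(-12)) + ((-8)·15 − 21·11)| = 978, so the area is 489.
Along each edge there are gcd(|Δx|,|Δy|)+1 lattice points, so counting each shared vertex once the boundary has gcd(1,32) + gcd(7,5) + gcd(23,23) + gcd(29,4) = 1+1+23+1 = 26.
By Pick's theorem I = A − B/2 + 1 = 489 − 26/2 + 1 = 477.

477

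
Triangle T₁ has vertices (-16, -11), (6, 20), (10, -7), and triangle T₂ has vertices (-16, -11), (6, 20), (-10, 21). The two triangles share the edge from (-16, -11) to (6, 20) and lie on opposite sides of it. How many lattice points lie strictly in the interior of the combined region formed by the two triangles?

The union is the simple quadrilateral with vertices (-16, -11), (10, -7), (6, 20), (-10, 21) in order.
The shoelace formula gives twice the area as |[(-16)·(-7) − 10·(-11)] + [10·20 − 6·(-7)] + [6·21 − (-10)·20] + [(-10)·(-11) − (-16)·21]| = 1236, so the area is 618.
Along each edge there are gcd(|Δx|,|Δy|)+1 lattice points, so counting each shared vertex once the boundary has gcd(26,4) + gcd(4,27) + gcd(16,1) + gcd(6,32) = 2+1+1+2 = 6.
By Pick's theorem I = A − B/2 + 1 = 618 − 6/2 + 1 = 616.

616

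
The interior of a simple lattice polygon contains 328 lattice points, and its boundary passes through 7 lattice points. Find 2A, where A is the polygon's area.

Pick's theorem states A = I + B/2 − 1, so A = 328 + 7/2 − 1 = 661/2.
Hence 2A = 661.

661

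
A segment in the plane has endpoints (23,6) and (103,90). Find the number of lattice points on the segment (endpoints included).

The number of lattice points on a segment between lattice points is gcd(|Δx|,|Δy|) + 1 = gcd(80,84) + 1 = 4 + 1 = 5.

5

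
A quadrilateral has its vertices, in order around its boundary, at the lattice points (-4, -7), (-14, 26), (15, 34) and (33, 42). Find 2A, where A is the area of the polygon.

1623

The shoelace formula gives twice the area as |((-4)·26 − (-14)·(-7)) + ((-14)·34 − 15·26) + (15·42 − 33·34) + (33·(-7) − (-4)·42)| = 1623, so the area is 1623/2.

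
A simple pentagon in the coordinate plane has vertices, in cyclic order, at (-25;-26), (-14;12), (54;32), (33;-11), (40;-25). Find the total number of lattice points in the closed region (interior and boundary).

Using the shoelace formula, 2A = |((-25)·12 − (-14)·(-26)) + ((-14)·32 − 54·12) + (54·(-11) − 33·32) + (33·(-25) − 40·(-11)) + (40·(-26) − (-25)·(-25))| = 5460, so the area is 2730.
Summing gcd(|Δx|,|Δy|) over the edges gives the boundary count: gcd(11,38) + gcd(68,20) + gcd(21,43) + gcd(7,14) + gcd(65,1) = 1+4+1+7+1 = 14.
Pick's theorem gives I = A − B/2 + 1 = 2730 − 14/2 + 1 = 2724, so the closed region contains I + B = 2724 + 14 = 2738 lattice points.

2738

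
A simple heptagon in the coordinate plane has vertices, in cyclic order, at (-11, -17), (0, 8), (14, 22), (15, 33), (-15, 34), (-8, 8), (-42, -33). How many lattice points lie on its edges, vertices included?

20

Summing gcd(|Δx|,|Δy|) over the edges gives the boundary count: gcd(11,25) + gcd(14,14) + gcd(1,11) + gcd(30,1) + gcd(7,26) + gcd(34,41) + gcd(31,16) = 1+14+1+1+1+1+1 = 20.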